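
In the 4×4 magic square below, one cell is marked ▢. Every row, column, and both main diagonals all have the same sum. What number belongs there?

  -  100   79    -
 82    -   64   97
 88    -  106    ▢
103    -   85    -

Column 3 is complete and sums to 334; that is the magic constant.
The remaining cell in row 2 is (2,2) = 334 − 243 = 91.
Column 1: 82 + 88 + 103 + ? = 334, so (1,1) = 61.
From main diagonal, 334 − (61 + 91 + 106) gives (4,4) = 76.
Row 1 needs 334; the known cells sum to 240, so (1,4) = 94.
The remaining cell in row 4 is (4,2) = 334 − 264 = 70.
Using column 2: 100 + 91 + 70 + ? → (3,2) = 334 − 261 = 73.
Using column 4: 94 + 97 + 76 + ? → (3,4) = 334 − 267 = 67.

67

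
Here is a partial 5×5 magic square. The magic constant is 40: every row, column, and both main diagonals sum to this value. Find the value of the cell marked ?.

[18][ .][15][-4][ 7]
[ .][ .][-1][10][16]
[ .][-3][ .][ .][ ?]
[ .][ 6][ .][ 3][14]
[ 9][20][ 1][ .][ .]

Row 1: 18 + 15 + (-4) + 7 + ? = 40, so (1,2) = 4.
The remaining cell in column 2 is (2,2) = 40 − 27 = 13.
Anti-diagonal must total 40; the given cells sum to 32, so (3,3) = 8.
Row 2: 13 + (-1) + 10 + 16 + ? = 40, so (2,1) = 2.
Column 3 needs 40; the known cells sum to 23, so (4,3) = 17.
The remaining cell in main diagonal is (5,5) = 40 − 42 = -2.
Row 4: 6 + 17 + 3 + 14 + ? = 40, so (4,1) = 0.
From row 5, 40 − (9 + 20 + 1 + (-2)) gives (5,4) = 12.
Using column 1: 18 + 2 + 0 + 9 + ? → (3,1) = 40 − 29 = 11.
From column 4, 40 − (-4 + 10 + 3 + 12) gives (3,4) = 19.
Column 5: 7 + 16 + 14 + (-2) + ? = 40, so (3,5) = 5.

5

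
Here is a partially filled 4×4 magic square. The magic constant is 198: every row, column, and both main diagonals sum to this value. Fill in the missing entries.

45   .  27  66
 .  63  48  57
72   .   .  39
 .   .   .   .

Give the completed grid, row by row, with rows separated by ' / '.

From row 1, 198 − (45 + 27 + 66) gives (1,2) = 60.
Using row 2: 63 + 48 + 57 + ? → (2,1) = 198 − 168 = 30.
The remaining cell in column 1 is (4,1) = 198 − 147 = 51.
Column 4 needs 198; the known cells sum to 162, so (4,4) = 36.
From main diagonal, 198 − (45 + 63 + 36) gives (3,3) = 54.
The remaining cell in anti-diagonal is (3,2) = 198 − 165 = 33.
Column 2 needs 198; the known cells sum to 156, so (4,2) = 42.
Column 3: 27 + 48 + 54 + ? = 198, so (4,3) = 69.

45 60 27 66 / 30 63 48 57 / 72 33 54 39 / 51 42 69 36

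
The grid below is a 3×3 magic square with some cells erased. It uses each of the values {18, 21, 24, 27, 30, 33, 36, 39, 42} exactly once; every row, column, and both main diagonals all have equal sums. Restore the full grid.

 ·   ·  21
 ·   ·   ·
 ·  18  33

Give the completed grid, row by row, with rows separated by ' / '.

The 9 entries sum to 270, so each line sums to 270/3 = 90.
Row 3: 18 + 33 + ? = 90, so (3,1) = 39.
Using column 3: 21 + 33 + ? → (2,3) = 90 − 54 = 36.
Using anti-diagonal: 21 + 39 + ? → (2,2) = 90 − 60 = 30.
The remaining cell in row 2 is (2,1) = 90 − 66 = 24.
Column 1 needs 90; the known cells sum to 63, so (1,1) = 27.
Column 2: 30 + 18 + ? = 90, so (1,2) = 42.

27 42 21 / 24 30 36 / 39 18 33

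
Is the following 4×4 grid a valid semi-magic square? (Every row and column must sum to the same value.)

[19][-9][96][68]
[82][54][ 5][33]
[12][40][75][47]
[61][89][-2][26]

Row 1: 19 + (-9) + 96 + 68 = 174.
Row 2: 82 + 54 + 5 + 33 = 174.
Row 3: 12 + 40 + 75 + 47 = 174.
Row 4: 61 + 89 + (-2) + 26 = 174.
Column 1: 19 + 82 + 12 + 61 = 174.
Column 2: -9 + 54 + 40 + 89 = 174.
Column 3: 96 + 5 + 75 + (-2) = 174.
Column 4: 68 + 33 + 47 + 26 = 174.
All lines sum to 174.

Yes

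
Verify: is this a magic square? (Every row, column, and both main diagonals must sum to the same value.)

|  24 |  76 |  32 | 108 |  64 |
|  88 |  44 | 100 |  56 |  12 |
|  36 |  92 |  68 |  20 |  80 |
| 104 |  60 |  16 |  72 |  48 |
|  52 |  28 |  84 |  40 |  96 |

No — row 1 sums to 304 but column 4 sums to 296.

Row 1: 24 + 76 + 32 + 108 + 64 = 304.
Row 2: 88 + 44 + 100 + 56 + 12 = 300.
Row 3: 36 + 92 + 68 + 20 + 80 = 296.
Row 4: 104 + 60 + 16 + 72 + 48 = 300.
Row 5: 52 + 28 + 84 + 40 + 96 = 300.
Column 1: 24 + 88 + 36 + 104 + 52 = 304.
Column 2: 76 + 44 + 92 + 60 + 28 = 300.
Column 3: 32 + 100 + 68 + 16 + 84 = 300.
Column 4: 108 + 56 + 20 + 72 + 40 = 296.
Column 5: 64 + 12 + 80 + 48 + 96 = 300.
Main diagonal: 24 + 44 + 68 + 72 + 96 = 304.
Anti-diagonal: 64 + 56 + 68 + 60 + 52 = 300.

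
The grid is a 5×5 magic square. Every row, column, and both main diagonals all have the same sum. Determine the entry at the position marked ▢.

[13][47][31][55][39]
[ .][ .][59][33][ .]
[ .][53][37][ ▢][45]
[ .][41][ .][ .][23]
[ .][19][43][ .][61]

Row 1 is complete and sums to 185; that is the magic constant.
Column 2 needs 185; the known cells sum to 160, so (2,2) = 25.
From column 3, 185 − (31 + 59 + 37 + 43) gives (4,3) = 15.
The remaining cell in column 5 is (2,5) = 185 − 168 = 17.
Using main diagonal: 13 + 25 + 37 + 61 + ? → (4,4) = 185 − 136 = 49.
Anti-diagonal needs 185; the known cells sum to 150, so (5,1) = 35.
Row 2 must total 185; the given cells sum to 134, so (2,1) = 51.
Using row 4: 41 + 15 + 49 + 23 + ? → (4,1) = 185 − 128 = 57.
Row 5 needs 185; the known cells sum to 158, so (5,4) = 27.
Column 1 must total 185; the given cells sum to 156, so (3,1) = 29.
From column 4, 185 − (55 + 33 + 49 + 27) gives (3,4) = 21.

21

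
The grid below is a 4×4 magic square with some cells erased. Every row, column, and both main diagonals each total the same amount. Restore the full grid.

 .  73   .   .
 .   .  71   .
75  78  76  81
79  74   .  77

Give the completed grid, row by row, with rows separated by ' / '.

72 73 83 82 / 84 85 71 70 / 75 78 76 81 / 79 74 80 77

Row 3 is already complete: 75 + 78 + 76 + 81 = 310, so that is the magic constant.
Row 4 must total 310; the given cells sum to 230, so (4,3) = 80.
Column 2 must total 310; the given cells sum to 225, so (2,2) = 85.
Column 3 needs 310; the known cells sum to 227, so (1,3) = 83.
Main diagonal needs 310; the known cells sum to 238, so (1,1) = 72.
Using anti-diagonal: 71 + 78 + 79 + ? → (1,4) = 310 − 228 = 82.
From column 1, 310 − (72 + 75 + 79) gives (2,1) = 84.
Column 4 needs 310; the known cells sum to 240, so (2,4) = 70.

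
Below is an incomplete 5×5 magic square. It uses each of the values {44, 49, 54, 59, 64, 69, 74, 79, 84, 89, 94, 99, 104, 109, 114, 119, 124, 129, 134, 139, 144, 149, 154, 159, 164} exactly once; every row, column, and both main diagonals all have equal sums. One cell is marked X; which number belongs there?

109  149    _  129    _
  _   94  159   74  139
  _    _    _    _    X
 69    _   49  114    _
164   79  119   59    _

The 25 entries sum to 2600, so each line sums to 2600/5 = 520.
Row 2 must total 520; the given cells sum to 466, so (2,1) = 54.
Row 5 must total 520; the given cells sum to 421, so (5,5) = 99.
Column 1 must total 520; the given cells sum to 396, so (3,1) = 124.
Column 4 must total 520; the given cells sum to 376, so (3,4) = 144.
Main diagonal needs 520; the known cells sum to 416, so (3,3) = 104.
Column 3 must total 520; the given cells sum to 431, so (1,3) = 89.
Row 1: 109 + 149 + 89 + 129 + ? = 520, so (1,5) = 44.
Anti-diagonal must total 520; the given cells sum to 386, so (4,2) = 134.
The remaining cell in row 4 is (4,5) = 520 − 366 = 154.
Using column 2: 149 + 94 + 134 + 79 + ? → (3,2) = 520 − 456 = 64.
Column 5: 44 + 139 + 154 + 99 + ? = 520, so (3,5) = 84.

84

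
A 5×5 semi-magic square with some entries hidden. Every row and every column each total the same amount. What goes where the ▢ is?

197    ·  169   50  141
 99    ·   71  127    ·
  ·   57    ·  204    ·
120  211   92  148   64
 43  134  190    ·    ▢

Row 4 is complete and sums to 635; that is the magic constant.
Row 1 needs 635; the known cells sum to 557, so (1,2) = 78.
Column 1 must total 635; the given cells sum to 459, so (3,1) = 176.
Using column 2: 78 + 57 + 211 + 134 + ? → (2,2) = 635 − 480 = 155.
From column 3, 635 − (169 + 71 + 92 + 190) gives (3,3) = 113.
Column 4: 50 + 127 + 204 + 148 + ? = 635, so (5,4) = 106.
Row 2 needs 635; the known cells sum to 452, so (2,5) = 183.
From row 3, 635 − (176 + 57 + 113 + 204) gives (3,5) = 85.
Row 5: 43 + 134 + 190 + 106 + ? = 635, so (5,5) = 162.

162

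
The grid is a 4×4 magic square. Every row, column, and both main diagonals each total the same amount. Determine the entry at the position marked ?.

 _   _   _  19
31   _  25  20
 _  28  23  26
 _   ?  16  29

27

Column 4 is complete and sums to 94; that is the magic constant.
The remaining cell in row 2 is (2,2) = 94 − 76 = 18.
Row 3 needs 94; the known cells sum to 77, so (3,1) = 17.
Using column 3: 25 + 23 + 16 + ? → (1,3) = 94 − 64 = 30.
Using main diagonal: 18 + 23 + 29 + ? → (1,1) = 94 − 70 = 24.
From anti-diagonal, 94 − (19 + 25 + 28) gives (4,1) = 22.
From row 1, 94 − (24 + 30 + 19) gives (1,2) = 21.
Row 4: 22 + 16 + 29 + ? = 94, so (4,2) = 27.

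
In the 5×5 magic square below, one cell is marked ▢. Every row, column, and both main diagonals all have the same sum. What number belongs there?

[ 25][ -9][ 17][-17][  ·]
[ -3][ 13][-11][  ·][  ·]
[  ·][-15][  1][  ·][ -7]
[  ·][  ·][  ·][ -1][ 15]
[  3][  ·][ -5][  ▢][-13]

11

Main diagonal is complete and sums to 25; that is the magic constant.
The remaining cell in row 1 is (1,5) = 25 − 16 = 9.
Column 3 needs 25; the known cells sum to 2, so (4,3) = 23.
Column 5 must total 25; the given cells sum to 4, so (2,5) = 21.
The remaining cell in row 2 is (2,4) = 25 − 20 = 5.
Anti-diagonal needs 25; the known cells sum to 18, so (4,2) = 7.
Using row 4: 7 + 23 + (-1) + 15 + ? → (4,1) = 25 − 44 = -19.
Column 1 must total 25; the given cells sum to 6, so (3,1) = 19.
From column 2, 25 − (-9 + 13 + (-15) + 7) gives (5,2) = 29.
Using row 3: 19 + (-15) + 1 + (-7) + ? → (3,4) = 25 − (-2) = 27.
Using row 5: 3 + 29 + (-5) + (-13) + ? → (5,4) = 25 − 14 = 11.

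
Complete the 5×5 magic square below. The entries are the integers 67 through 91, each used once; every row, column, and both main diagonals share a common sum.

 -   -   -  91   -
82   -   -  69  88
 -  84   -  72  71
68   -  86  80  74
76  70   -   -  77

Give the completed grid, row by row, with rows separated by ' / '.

79 73 67 91 85 / 82 81 75 69 88 / 90 84 78 72 71 / 68 87 86 80 74 / 76 70 89 83 77

The entries are 67 through 91, which sum to 1975, so each line sums to 1975/5 = 395.
Row 4: 68 + 86 + 80 + 74 + ? = 395, so (4,2) = 87.
Column 4: 91 + 69 + 72 + 80 + ? = 395, so (5,4) = 83.
The remaining cell in column 5 is (1,5) = 395 − 310 = 85.
Anti-diagonal must total 395; the given cells sum to 317, so (3,3) = 78.
The remaining cell in row 3 is (3,1) = 395 − 305 = 90.
Row 5 needs 395; the known cells sum to 306, so (5,3) = 89.
The remaining cell in column 1 is (1,1) = 395 − 316 = 79.
Main diagonal must total 395; the given cells sum to 314, so (2,2) = 81.
Using row 2: 82 + 81 + 69 + 88 + ? → (2,3) = 395 − 320 = 75.
Column 2 needs 395; the known cells sum to 322, so (1,2) = 73.
Using column 3: 75 + 78 + 86 + 89 + ? → (1,3) = 395 − 328 = 67.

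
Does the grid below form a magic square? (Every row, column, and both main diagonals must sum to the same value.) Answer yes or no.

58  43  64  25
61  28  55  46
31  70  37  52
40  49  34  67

Yes

Row 1: 58 + 43 + 64 + 25 = 190.
Row 2: 61 + 28 + 55 + 46 = 190.
Row 3: 31 + 70 + 37 + 52 = 190.
Row 4: 40 + 49 + 34 + 67 = 190.
Column 1: 58 + 61 + 31 + 40 = 190.
Column 2: 43 + 28 + 70 + 49 = 190.
Column 3: 64 + 55 + 37 + 34 = 190.
Column 4: 25 + 46 + 52 + 67 = 190.
Main diagonal: 58 + 28 + 37 + 67 = 190.
Anti-diagonal: 25 + 55 + 70 + 40 = 190.
All lines sum to 190.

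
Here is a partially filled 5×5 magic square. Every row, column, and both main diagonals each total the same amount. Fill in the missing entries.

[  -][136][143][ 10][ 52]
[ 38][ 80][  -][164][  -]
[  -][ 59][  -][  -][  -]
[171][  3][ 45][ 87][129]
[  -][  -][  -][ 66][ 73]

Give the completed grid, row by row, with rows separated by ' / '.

94 136 143 10 52 / 38 80 122 164 31 / 17 59 101 108 150 / 171 3 45 87 129 / 115 157 24 66 73

Row 4 is already complete: 171 + 3 + 45 + 87 + 129 = 435, so that is the magic constant.
Row 1 must total 435; the given cells sum to 341, so (1,1) = 94.
Column 2: 136 + 80 + 59 + 3 + ? = 435, so (5,2) = 157.
Column 4 must total 435; the given cells sum to 327, so (3,4) = 108.
Main diagonal needs 435; the known cells sum to 334, so (3,3) = 101.
From anti-diagonal, 435 − (52 + 164 + 101 + 3) gives (5,1) = 115.
Row 5 needs 435; the known cells sum to 411, so (5,3) = 24.
Using column 1: 94 + 38 + 171 + 115 + ? → (3,1) = 435 − 418 = 17.
Column 3 must total 435; the given cells sum to 313, so (2,3) = 122.
Row 2 must total 435; the given cells sum to 404, so (2,5) = 31.
From row 3, 435 − (17 + 59 + 101 + 108) gives (3,5) = 150.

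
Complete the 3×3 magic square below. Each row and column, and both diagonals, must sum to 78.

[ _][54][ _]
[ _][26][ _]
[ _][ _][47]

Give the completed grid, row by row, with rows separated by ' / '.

5 54 19 / 40 26 12 / 33 -2 47

From column 2, 78 − (54 + 26) gives (3,2) = -2.
Using main diagonal: 26 + 47 + ? → (1,1) = 78 − 73 = 5.
Row 1 needs 78; the known cells sum to 59, so (1,3) = 19.
The remaining cell in row 3 is (3,1) = 78 − 45 = 33.
Column 1 must total 78; the given cells sum to 38, so (2,1) = 40.
Column 3: 19 + 47 + ? = 78, so (2,3) = 12.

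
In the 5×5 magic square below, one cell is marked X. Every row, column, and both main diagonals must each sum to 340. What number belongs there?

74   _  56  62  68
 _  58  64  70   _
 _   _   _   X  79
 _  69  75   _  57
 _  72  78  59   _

Row 1 needs 340; the known cells sum to 260, so (1,2) = 80.
Column 2 must total 340; the given cells sum to 279, so (3,2) = 61.
Column 3 must total 340; the given cells sum to 273, so (3,3) = 67.
Anti-diagonal: 68 + 70 + 67 + 69 + ? = 340, so (5,1) = 66.
The remaining cell in row 5 is (5,5) = 340 − 275 = 65.
Column 5: 68 + 79 + 57 + 65 + ? = 340, so (2,5) = 71.
Main diagonal must total 340; the given cells sum to 264, so (4,4) = 76.
Row 2 must total 340; the given cells sum to 263, so (2,1) = 77.
Row 4 needs 340; the known cells sum to 277, so (4,1) = 63.
Column 1 needs 340; the known cells sum to 280, so (3,1) = 60.
From column 4, 340 − (62 + 70 + 76 + 59) gives (3,4) = 73.

73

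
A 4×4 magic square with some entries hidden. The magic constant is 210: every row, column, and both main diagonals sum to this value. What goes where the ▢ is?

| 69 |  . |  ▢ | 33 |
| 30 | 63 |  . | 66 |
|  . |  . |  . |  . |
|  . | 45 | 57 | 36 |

60

Row 2: 30 + 63 + 66 + ? = 210, so (2,3) = 51.
Row 4 must total 210; the given cells sum to 138, so (4,1) = 72.
Using column 1: 69 + 30 + 72 + ? → (3,1) = 210 − 171 = 39.
The remaining cell in column 4 is (3,4) = 210 − 135 = 75.
Main diagonal must total 210; the given cells sum to 168, so (3,3) = 42.
Using anti-diagonal: 33 + 51 + 72 + ? → (3,2) = 210 − 156 = 54.
Column 2 needs 210; the known cells sum to 162, so (1,2) = 48.
From column 3, 210 − (51 + 42 + 57) gives (1,3) = 60.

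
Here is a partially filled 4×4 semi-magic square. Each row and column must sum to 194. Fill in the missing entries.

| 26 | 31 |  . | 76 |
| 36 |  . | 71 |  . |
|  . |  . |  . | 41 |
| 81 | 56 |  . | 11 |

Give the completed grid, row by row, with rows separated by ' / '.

26 31 61 76 / 36 21 71 66 / 51 86 16 41 / 81 56 46 11

Using row 1: 26 + 31 + 76 + ? → (1,3) = 194 − 133 = 61.
Using row 4: 81 + 56 + 11 + ? → (4,3) = 194 − 148 = 46.
Column 1 needs 194; the known cells sum to 143, so (3,1) = 51.
Column 3 needs 194; the known cells sum to 178, so (3,3) = 16.
Using column 4: 76 + 41 + 11 + ? → (2,4) = 194 − 128 = 66.
From row 2, 194 − (36 + 71 + 66) gives (2,2) = 21.
Row 3 needs 194; the known cells sum to 108, so (3,2) = 86.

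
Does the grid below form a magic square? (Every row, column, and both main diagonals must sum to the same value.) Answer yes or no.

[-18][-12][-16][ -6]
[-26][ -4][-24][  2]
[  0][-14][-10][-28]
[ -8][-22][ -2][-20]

Row 1: -18 + (-12) + (-16) + (-6) = -52.
Row 2: -26 + (-4) + (-24) + 2 = -52.
Row 3: 0 + (-14) + (-10) + (-28) = -52.
Row 4: -8 + (-22) + (-2) + (-20) = -52.
Column 1: -18 + (-26) + 0 + (-8) = -52.
Column 2: -12 + (-4) + (-14) + (-22) = -52.
Column 3: -16 + (-24) + (-10) + (-2) = -52.
Column 4: -6 + 2 + (-28) + (-20) = -52.
Main diagonal: -18 + (-4) + (-10) + (-20) = -52.
Anti-diagonal: -6 + (-24) + (-14) + (-8) = -52.
All lines sum to -52.

Yes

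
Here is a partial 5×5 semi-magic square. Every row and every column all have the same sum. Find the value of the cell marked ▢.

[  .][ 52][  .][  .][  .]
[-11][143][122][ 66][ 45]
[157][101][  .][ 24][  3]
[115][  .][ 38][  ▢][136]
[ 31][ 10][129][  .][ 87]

Row 2 is complete and sums to 365; that is the magic constant.
Using row 3: 157 + 101 + 24 + 3 + ? → (3,3) = 365 − 285 = 80.
The remaining cell in row 5 is (5,4) = 365 − 257 = 108.
Column 1 needs 365; the known cells sum to 292, so (1,1) = 73.
From column 2, 365 − (52 + 143 + 101 + 10) gives (4,2) = 59.
From column 3, 365 − (122 + 80 + 38 + 129) gives (1,3) = -4.
From column 5, 365 − (45 + 3 + 136 + 87) gives (1,5) = 94.
Row 1 must total 365; the given cells sum to 215, so (1,4) = 150.
The remaining cell in row 4 is (4,4) = 365 − 348 = 17.

17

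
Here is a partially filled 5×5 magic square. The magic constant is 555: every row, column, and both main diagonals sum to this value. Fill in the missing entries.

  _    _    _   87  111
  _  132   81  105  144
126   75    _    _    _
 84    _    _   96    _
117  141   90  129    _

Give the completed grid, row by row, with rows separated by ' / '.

135 99 123 87 111 / 93 132 81 105 144 / 126 75 114 138 102 / 84 108 147 96 120 / 117 141 90 129 78

Row 2: 132 + 81 + 105 + 144 + ? = 555, so (2,1) = 93.
Row 5 needs 555; the known cells sum to 477, so (5,5) = 78.
The remaining cell in column 1 is (1,1) = 555 − 420 = 135.
Column 4 must total 555; the given cells sum to 417, so (3,4) = 138.
Main diagonal: 135 + 132 + 96 + 78 + ? = 555, so (3,3) = 114.
Using anti-diagonal: 111 + 105 + 114 + 117 + ? → (4,2) = 555 − 447 = 108.
From row 3, 555 − (126 + 75 + 114 + 138) gives (3,5) = 102.
Using column 2: 132 + 75 + 108 + 141 + ? → (1,2) = 555 − 456 = 99.
From column 5, 555 − (111 + 144 + 102 + 78) gives (4,5) = 120.
The remaining cell in row 1 is (1,3) = 555 − 432 = 123.
The remaining cell in row 4 is (4,3) = 555 − 408 = 147.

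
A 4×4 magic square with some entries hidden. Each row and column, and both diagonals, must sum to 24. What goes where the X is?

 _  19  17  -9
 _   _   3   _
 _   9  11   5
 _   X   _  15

Row 1: 19 + 17 + (-9) + ? = 24, so (1,1) = -3.
Using row 3: 9 + 11 + 5 + ? → (3,1) = 24 − 25 = -1.
The remaining cell in column 3 is (4,3) = 24 − 31 = -7.
Column 4 needs 24; the known cells sum to 11, so (2,4) = 13.
From main diagonal, 24 − (-3 + 11 + 15) gives (2,2) = 1.
From anti-diagonal, 24 − (-9 + 3 + 9) gives (4,1) = 21.
From row 2, 24 − (1 + 3 + 13) gives (2,1) = 7.
Row 4 needs 24; the known cells sum to 29, so (4,2) = -5.

-5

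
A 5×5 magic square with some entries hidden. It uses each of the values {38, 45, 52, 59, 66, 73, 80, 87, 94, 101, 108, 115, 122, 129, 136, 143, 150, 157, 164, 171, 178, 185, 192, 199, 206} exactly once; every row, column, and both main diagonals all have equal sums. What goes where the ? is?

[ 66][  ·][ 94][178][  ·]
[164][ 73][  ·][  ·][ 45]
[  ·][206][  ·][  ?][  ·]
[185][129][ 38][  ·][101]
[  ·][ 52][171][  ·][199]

The 25 entries sum to 3050, so each line sums to 3050/5 = 610.
The remaining cell in row 4 is (4,4) = 610 − 453 = 157.
Column 2: 73 + 206 + 129 + 52 + ? = 610, so (1,2) = 150.
Main diagonal: 66 + 73 + 157 + 199 + ? = 610, so (3,3) = 115.
Using row 1: 66 + 150 + 94 + 178 + ? → (1,5) = 610 − 488 = 122.
Column 3 must total 610; the given cells sum to 418, so (2,3) = 192.
Column 5: 122 + 45 + 101 + 199 + ? = 610, so (3,5) = 143.
Row 2 needs 610; the known cells sum to 474, so (2,4) = 136.
Anti-diagonal: 122 + 136 + 115 + 129 + ? = 610, so (5,1) = 108.
The remaining cell in row 5 is (5,4) = 610 − 530 = 80.
From column 1, 610 − (66 + 164 + 185 + 108) gives (3,1) = 87.
Using column 4: 178 + 136 + 157 + 80 + ? → (3,4) = 610 − 551 = 59.

59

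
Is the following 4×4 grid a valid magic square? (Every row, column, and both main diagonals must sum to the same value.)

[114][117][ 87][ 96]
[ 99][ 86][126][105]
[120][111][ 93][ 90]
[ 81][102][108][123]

No — anti-diagonal sums to 414 but column 2 sums to 416.

Row 1: 114 + 117 + 87 + 96 = 414.
Row 2: 99 + 86 + 126 + 105 = 416.
Row 3: 120 + 111 + 93 + 90 = 414.
Row 4: 81 + 102 + 108 + 123 = 414.
Column 1: 114 + 99 + 120 + 81 = 414.
Column 2: 117 + 86 + 111 + 102 = 416.
Column 3: 87 + 126 + 93 + 108 = 414.
Column 4: 96 + 105 + 90 + 123 = 414.
Main diagonal: 114 + 86 + 93 + 123 = 416.
Anti-diagonal: 96 + 126 + 111 + 81 = 414.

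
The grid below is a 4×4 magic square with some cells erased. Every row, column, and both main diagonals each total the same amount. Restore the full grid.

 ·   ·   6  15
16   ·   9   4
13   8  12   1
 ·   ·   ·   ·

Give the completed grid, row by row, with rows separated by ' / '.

3 10 6 15 / 16 5 9 4 / 13 8 12 1 / 2 11 7 14

Row 3 is already complete: 13 + 8 + 12 + 1 = 34, so that is the magic constant.
From row 2, 34 − (16 + 9 + 4) gives (2,2) = 5.
Using column 3: 6 + 9 + 12 + ? → (4,3) = 34 − 27 = 7.
The remaining cell in column 4 is (4,4) = 34 − 20 = 14.
Main diagonal needs 34; the known cells sum to 31, so (1,1) = 3.
Anti-diagonal must total 34; the given cells sum to 32, so (4,1) = 2.
Row 1 must total 34; the given cells sum to 24, so (1,2) = 10.
From row 4, 34 − (2 + 7 + 14) gives (4,2) = 11.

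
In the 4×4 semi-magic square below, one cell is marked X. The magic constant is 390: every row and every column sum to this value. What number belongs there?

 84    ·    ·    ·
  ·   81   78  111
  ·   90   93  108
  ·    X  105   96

102

The remaining cell in row 2 is (2,1) = 390 − 270 = 120.
The remaining cell in row 3 is (3,1) = 390 − 291 = 99.
Column 1: 84 + 120 + 99 + ? = 390, so (4,1) = 87.
Using column 3: 78 + 93 + 105 + ? → (1,3) = 390 − 276 = 114.
Using column 4: 111 + 108 + 96 + ? → (1,4) = 390 − 315 = 75.
From row 1, 390 − (84 + 114 + 75) gives (1,2) = 117.
From row 4, 390 − (87 + 105 + 96) gives (4,2) = 102.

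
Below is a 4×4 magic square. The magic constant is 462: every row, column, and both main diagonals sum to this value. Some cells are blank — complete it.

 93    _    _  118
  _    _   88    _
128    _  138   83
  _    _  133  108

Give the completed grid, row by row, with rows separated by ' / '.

93 148 103 118 / 98 123 88 153 / 128 113 138 83 / 143 78 133 108

From row 3, 462 − (128 + 138 + 83) gives (3,2) = 113.
The remaining cell in column 3 is (1,3) = 462 − 359 = 103.
Using column 4: 118 + 83 + 108 + ? → (2,4) = 462 − 309 = 153.
Main diagonal: 93 + 138 + 108 + ? = 462, so (2,2) = 123.
The remaining cell in anti-diagonal is (4,1) = 462 − 319 = 143.
Row 1 must total 462; the given cells sum to 314, so (1,2) = 148.
From row 2, 462 − (123 + 88 + 153) gives (2,1) = 98.
From row 4, 462 − (143 + 133 + 108) gives (4,2) = 78.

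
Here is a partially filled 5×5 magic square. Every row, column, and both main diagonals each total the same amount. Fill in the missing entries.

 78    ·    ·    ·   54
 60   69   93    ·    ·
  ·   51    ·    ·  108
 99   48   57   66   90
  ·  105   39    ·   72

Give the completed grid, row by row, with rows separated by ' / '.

78 87 96 45 54 / 60 69 93 102 36 / 42 51 75 84 108 / 99 48 57 66 90 / 81 105 39 63 72

Row 4 is already complete: 99 + 48 + 57 + 66 + 90 = 360, so that is the magic constant.
Column 2 needs 360; the known cells sum to 273, so (1,2) = 87.
Column 5 needs 360; the known cells sum to 324, so (2,5) = 36.
Using main diagonal: 78 + 69 + 66 + 72 + ? → (3,3) = 360 − 285 = 75.
The remaining cell in row 2 is (2,4) = 360 − 258 = 102.
Column 3 needs 360; the known cells sum to 264, so (1,3) = 96.
Anti-diagonal needs 360; the known cells sum to 279, so (5,1) = 81.
The remaining cell in row 1 is (1,4) = 360 − 315 = 45.
Row 5 must total 360; the given cells sum to 297, so (5,4) = 63.
From column 1, 360 − (78 + 60 + 99 + 81) gives (3,1) = 42.
Column 4 needs 360; the known cells sum to 276, so (3,4) = 84.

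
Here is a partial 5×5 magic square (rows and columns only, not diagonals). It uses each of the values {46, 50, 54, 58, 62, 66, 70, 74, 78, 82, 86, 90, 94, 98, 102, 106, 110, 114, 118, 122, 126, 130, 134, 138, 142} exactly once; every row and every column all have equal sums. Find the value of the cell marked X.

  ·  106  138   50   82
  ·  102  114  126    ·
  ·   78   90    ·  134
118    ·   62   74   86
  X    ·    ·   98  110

The 25 entries sum to 2350, so each line sums to 2350/5 = 470.
Row 1: 106 + 138 + 50 + 82 + ? = 470, so (1,1) = 94.
Row 4 must total 470; the given cells sum to 340, so (4,2) = 130.
Using column 2: 106 + 102 + 78 + 130 + ? → (5,2) = 470 − 416 = 54.
Column 3 needs 470; the known cells sum to 404, so (5,3) = 66.
Column 4 needs 470; the known cells sum to 348, so (3,4) = 122.
Column 5: 82 + 134 + 86 + 110 + ? = 470, so (2,5) = 58.
The remaining cell in row 2 is (2,1) = 470 − 400 = 70.
From row 3, 470 − (78 + 90 + 122 + 134) gives (3,1) = 46.
Row 5 needs 470; the known cells sum to 328, so (5,1) = 142.

142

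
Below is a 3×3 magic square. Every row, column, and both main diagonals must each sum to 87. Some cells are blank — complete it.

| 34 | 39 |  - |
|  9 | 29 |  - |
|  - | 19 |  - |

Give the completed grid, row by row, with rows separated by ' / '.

Row 1 must total 87; the given cells sum to 73, so (1,3) = 14.
Using row 2: 9 + 29 + ? → (2,3) = 87 − 38 = 49.
Column 1: 34 + 9 + ? = 87, so (3,1) = 44.
Column 3: 14 + 49 + ? = 87, so (3,3) = 24.

34 39 14 / 9 29 49 / 44 19 24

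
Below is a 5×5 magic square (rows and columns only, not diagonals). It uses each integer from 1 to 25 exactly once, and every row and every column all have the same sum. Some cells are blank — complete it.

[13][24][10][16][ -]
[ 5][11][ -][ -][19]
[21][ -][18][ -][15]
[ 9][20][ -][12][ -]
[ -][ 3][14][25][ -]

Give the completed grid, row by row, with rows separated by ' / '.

The entries are 1 through 25, which sum to 325, so each line sums to 325/5 = 65.
Row 1 must total 65; the given cells sum to 63, so (1,5) = 2.
From column 1, 65 − (13 + 5 + 21 + 9) gives (5,1) = 17.
The remaining cell in column 2 is (3,2) = 65 − 58 = 7.
Row 3 needs 65; the known cells sum to 61, so (3,4) = 4.
Using row 5: 17 + 3 + 14 + 25 + ? → (5,5) = 65 − 59 = 6.
Column 4: 16 + 4 + 12 + 25 + ? = 65, so (2,4) = 8.
Using column 5: 2 + 19 + 15 + 6 + ? → (4,5) = 65 − 42 = 23.
Row 2 needs 65; the known cells sum to 43, so (2,3) = 22.
Row 4: 9 + 20 + 12 + 23 + ? = 65, so (4,3) = 1.

13 24 10 16 2 / 5 11 22 8 19 / 21 7 18 4 15 / 9 20 1 12 23 / 17 3 14 25 6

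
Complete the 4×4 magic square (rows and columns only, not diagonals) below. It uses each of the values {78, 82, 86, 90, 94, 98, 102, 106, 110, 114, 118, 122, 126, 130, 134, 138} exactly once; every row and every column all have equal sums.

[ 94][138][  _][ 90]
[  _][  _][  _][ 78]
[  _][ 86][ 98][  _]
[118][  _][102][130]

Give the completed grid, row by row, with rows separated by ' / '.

The 16 entries sum to 1728, so each line sums to 1728/4 = 432.
Row 1 needs 432; the known cells sum to 322, so (1,3) = 110.
Row 4 must total 432; the given cells sum to 350, so (4,2) = 82.
Column 2: 138 + 86 + 82 + ? = 432, so (2,2) = 126.
The remaining cell in column 3 is (2,3) = 432 − 310 = 122.
The remaining cell in column 4 is (3,4) = 432 − 298 = 134.
Row 2: 126 + 122 + 78 + ? = 432, so (2,1) = 106.
Row 3 must total 432; the given cells sum to 318, so (3,1) = 114.

94 138 110 90 / 106 126 122 78 / 114 86 98 134 / 118 82 102 130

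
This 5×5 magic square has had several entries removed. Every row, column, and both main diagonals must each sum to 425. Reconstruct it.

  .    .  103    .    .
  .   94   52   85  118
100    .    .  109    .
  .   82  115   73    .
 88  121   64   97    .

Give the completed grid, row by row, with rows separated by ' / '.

112 70 103 61 79 / 76 94 52 85 118 / 100 58 91 109 67 / 49 82 115 73 106 / 88 121 64 97 55

Row 2 must total 425; the given cells sum to 349, so (2,1) = 76.
From row 5, 425 − (88 + 121 + 64 + 97) gives (5,5) = 55.
Column 3 needs 425; the known cells sum to 334, so (3,3) = 91.
Column 4 needs 425; the known cells sum to 364, so (1,4) = 61.
From main diagonal, 425 − (94 + 91 + 73 + 55) gives (1,1) = 112.
From anti-diagonal, 425 − (85 + 91 + 82 + 88) gives (1,5) = 79.
Row 1 needs 425; the known cells sum to 355, so (1,2) = 70.
Column 1: 112 + 76 + 100 + 88 + ? = 425, so (4,1) = 49.
Column 2: 70 + 94 + 82 + 121 + ? = 425, so (3,2) = 58.
The remaining cell in row 3 is (3,5) = 425 − 358 = 67.
Row 4 needs 425; the known cells sum to 319, so (4,5) = 106.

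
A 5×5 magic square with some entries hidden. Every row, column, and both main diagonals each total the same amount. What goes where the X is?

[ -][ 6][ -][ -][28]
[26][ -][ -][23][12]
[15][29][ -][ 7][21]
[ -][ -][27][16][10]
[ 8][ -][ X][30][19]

11

Column 5 is complete and sums to 90; that is the magic constant.
Using row 3: 15 + 29 + 7 + 21 + ? → (3,3) = 90 − 72 = 18.
Column 4 must total 90; the given cells sum to 76, so (1,4) = 14.
Anti-diagonal must total 90; the given cells sum to 77, so (4,2) = 13.
From row 4, 90 − (13 + 27 + 16 + 10) gives (4,1) = 24.
Column 1: 26 + 15 + 24 + 8 + ? = 90, so (1,1) = 17.
The remaining cell in main diagonal is (2,2) = 90 − 70 = 20.
The remaining cell in row 1 is (1,3) = 90 − 65 = 25.
Row 2 must total 90; the given cells sum to 81, so (2,3) = 9.
Column 2: 6 + 20 + 29 + 13 + ? = 90, so (5,2) = 22.
From column 3, 90 − (25 + 9 + 18 + 27) gives (5,3) = 11.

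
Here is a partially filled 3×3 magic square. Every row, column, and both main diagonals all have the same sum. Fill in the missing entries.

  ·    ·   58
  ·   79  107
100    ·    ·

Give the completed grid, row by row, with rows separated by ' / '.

86 93 58 / 51 79 107 / 100 65 72

Anti-diagonal is already complete: 58 + 79 + 100 = 237, so that is the magic constant.
The remaining cell in row 2 is (2,1) = 237 − 186 = 51.
Using column 1: 51 + 100 + ? → (1,1) = 237 − 151 = 86.
The remaining cell in column 3 is (3,3) = 237 − 165 = 72.
Using row 1: 86 + 58 + ? → (1,2) = 237 − 144 = 93.
Row 3: 100 + 72 + ? = 237, so (3,2) = 65.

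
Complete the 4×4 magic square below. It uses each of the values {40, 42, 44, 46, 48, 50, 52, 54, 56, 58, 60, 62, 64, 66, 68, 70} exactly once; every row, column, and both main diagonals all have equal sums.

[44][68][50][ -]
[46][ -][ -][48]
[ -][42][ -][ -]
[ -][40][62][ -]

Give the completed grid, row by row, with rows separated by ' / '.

44 68 50 58 / 46 70 56 48 / 66 42 52 60 / 64 40 62 54

The 16 entries sum to 880, so each line sums to 880/4 = 220.
Row 1 must total 220; the given cells sum to 162, so (1,4) = 58.
Using column 2: 68 + 42 + 40 + ? → (2,2) = 220 − 150 = 70.
Row 2 needs 220; the known cells sum to 164, so (2,3) = 56.
Using column 3: 50 + 56 + 62 + ? → (3,3) = 220 − 168 = 52.
Main diagonal must total 220; the given cells sum to 166, so (4,4) = 54.
Using anti-diagonal: 58 + 56 + 42 + ? → (4,1) = 220 − 156 = 64.
The remaining cell in column 1 is (3,1) = 220 − 154 = 66.
Column 4 must total 220; the given cells sum to 160, so (3,4) = 60.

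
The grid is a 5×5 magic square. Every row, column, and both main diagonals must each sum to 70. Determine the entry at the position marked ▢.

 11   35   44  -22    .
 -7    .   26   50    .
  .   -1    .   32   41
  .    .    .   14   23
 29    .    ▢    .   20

-13

The remaining cell in row 1 is (1,5) = 70 − 68 = 2.
Column 4 must total 70; the given cells sum to 74, so (5,4) = -4.
Column 5 needs 70; the known cells sum to 86, so (2,5) = -16.
Using row 2: -7 + 26 + 50 + (-16) + ? → (2,2) = 70 − 53 = 17.
Main diagonal: 11 + 17 + 14 + 20 + ? = 70, so (3,3) = 8.
Using anti-diagonal: 2 + 50 + 8 + 29 + ? → (4,2) = 70 − 89 = -19.
Using row 3: -1 + 8 + 32 + 41 + ? → (3,1) = 70 − 80 = -10.
The remaining cell in column 1 is (4,1) = 70 − 23 = 47.
Column 2 needs 70; the known cells sum to 32, so (5,2) = 38.
Using row 4: 47 + (-19) + 14 + 23 + ? → (4,3) = 70 − 65 = 5.
The remaining cell in row 5 is (5,3) = 70 − 83 = -13.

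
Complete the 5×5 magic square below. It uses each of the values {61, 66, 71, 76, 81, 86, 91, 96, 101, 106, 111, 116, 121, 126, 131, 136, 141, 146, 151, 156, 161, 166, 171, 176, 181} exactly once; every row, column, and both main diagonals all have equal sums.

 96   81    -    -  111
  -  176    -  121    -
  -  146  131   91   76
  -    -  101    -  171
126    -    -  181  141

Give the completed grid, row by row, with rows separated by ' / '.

96 81 166 151 111 / 66 176 136 121 106 / 161 146 131 91 76 / 156 116 101 61 171 / 126 86 71 181 141

The 25 entries sum to 3025, so each line sums to 3025/5 = 605.
From row 3, 605 − (146 + 131 + 91 + 76) gives (3,1) = 161.
Column 5: 111 + 76 + 171 + 141 + ? = 605, so (2,5) = 106.
Main diagonal needs 605; the known cells sum to 544, so (4,4) = 61.
From anti-diagonal, 605 − (111 + 121 + 131 + 126) gives (4,2) = 116.
Row 4 must total 605; the given cells sum to 449, so (4,1) = 156.
Using column 1: 96 + 161 + 156 + 126 + ? → (2,1) = 605 − 539 = 66.
Column 2: 81 + 176 + 146 + 116 + ? = 605, so (5,2) = 86.
Column 4: 121 + 91 + 61 + 181 + ? = 605, so (1,4) = 151.
Row 1 must total 605; the given cells sum to 439, so (1,3) = 166.
Using row 2: 66 + 176 + 121 + 106 + ? → (2,3) = 605 − 469 = 136.
From row 5, 605 − (126 + 86 + 181 + 141) gives (5,3) = 71.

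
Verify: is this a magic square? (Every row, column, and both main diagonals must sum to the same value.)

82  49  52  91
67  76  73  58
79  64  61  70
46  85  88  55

Yes

Row 1: 82 + 49 + 52 + 91 = 274.
Row 2: 67 + 76 + 73 + 58 = 274.
Row 3: 79 + 64 + 61 + 70 = 274.
Row 4: 46 + 85 + 88 + 55 = 274.
Column 1: 82 + 67 + 79 + 46 = 274.
Column 2: 49 + 76 + 64 + 85 = 274.
Column 3: 52 + 73 + 61 + 88 = 274.
Column 4: 91 + 58 + 70 + 55 = 274.
Main diagonal: 82 + 76 + 61 + 55 = 274.
Anti-diagonal: 91 + 73 + 64 + 46 = 274.
All lines sum to 274.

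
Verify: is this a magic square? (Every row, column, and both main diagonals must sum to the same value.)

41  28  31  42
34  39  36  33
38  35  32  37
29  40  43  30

Yes

Row 1: 41 + 28 + 31 + 42 = 142.
Row 2: 34 + 39 + 36 + 33 = 142.
Row 3: 38 + 35 + 32 + 37 = 142.
Row 4: 29 + 40 + 43 + 30 = 142.
Column 1: 41 + 34 + 38 + 29 = 142.
Column 2: 28 + 39 + 35 + 40 = 142.
Column 3: 31 + 36 + 32 + 43 = 142.
Column 4: 42 + 33 + 37 + 30 = 142.
Main diagonal: 41 + 39 + 32 + 30 = 142.
Anti-diagonal: 42 + 36 + 35 + 29 = 142.
All lines sum to 142.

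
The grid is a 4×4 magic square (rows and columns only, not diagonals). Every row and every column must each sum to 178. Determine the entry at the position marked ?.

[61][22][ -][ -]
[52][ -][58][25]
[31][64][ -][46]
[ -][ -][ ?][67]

Row 2 needs 178; the known cells sum to 135, so (2,2) = 43.
From row 3, 178 − (31 + 64 + 46) gives (3,3) = 37.
Column 1: 61 + 52 + 31 + ? = 178, so (4,1) = 34.
From column 2, 178 − (22 + 43 + 64) gives (4,2) = 49.
Column 4 must total 178; the given cells sum to 138, so (1,4) = 40.
The remaining cell in row 1 is (1,3) = 178 − 123 = 55.
Using row 4: 34 + 49 + 67 + ? → (4,3) = 178 − 150 = 28.

28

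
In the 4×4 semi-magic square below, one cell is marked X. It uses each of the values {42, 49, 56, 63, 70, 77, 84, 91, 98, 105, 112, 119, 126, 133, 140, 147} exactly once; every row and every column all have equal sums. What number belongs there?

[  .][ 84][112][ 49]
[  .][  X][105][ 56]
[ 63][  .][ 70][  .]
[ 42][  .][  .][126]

77

The 16 entries sum to 1512, so each line sums to 1512/4 = 378.
Row 1: 84 + 112 + 49 + ? = 378, so (1,1) = 133.
Using column 1: 133 + 63 + 42 + ? → (2,1) = 378 − 238 = 140.
Using column 3: 112 + 105 + 70 + ? → (4,3) = 378 − 287 = 91.
From column 4, 378 − (49 + 56 + 126) gives (3,4) = 147.
Row 2 must total 378; the given cells sum to 301, so (2,2) = 77.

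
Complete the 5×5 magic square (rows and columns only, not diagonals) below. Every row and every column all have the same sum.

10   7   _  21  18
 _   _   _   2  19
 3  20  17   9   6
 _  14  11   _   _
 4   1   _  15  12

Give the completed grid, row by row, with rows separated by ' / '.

10 7 -1 21 18 / 16 13 5 2 19 / 3 20 17 9 6 / 22 14 11 8 0 / 4 1 23 15 12

Row 3 is already complete: 3 + 20 + 17 + 9 + 6 = 55, so that is the magic constant.
Row 1: 10 + 7 + 21 + 18 + ? = 55, so (1,3) = -1.
Row 5 needs 55; the known cells sum to 32, so (5,3) = 23.
Column 2 must total 55; the given cells sum to 42, so (2,2) = 13.
The remaining cell in column 3 is (2,3) = 55 − 50 = 5.
Column 4: 21 + 2 + 9 + 15 + ? = 55, so (4,4) = 8.
The remaining cell in column 5 is (4,5) = 55 − 55 = 0.
From row 2, 55 − (13 + 5 + 2 + 19) gives (2,1) = 16.
The remaining cell in row 4 is (4,1) = 55 − 33 = 22.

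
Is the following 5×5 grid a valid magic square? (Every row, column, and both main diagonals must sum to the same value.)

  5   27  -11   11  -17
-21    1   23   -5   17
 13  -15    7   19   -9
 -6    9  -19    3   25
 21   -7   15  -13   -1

No — column 2 sums to 15 but row 4 sums to 12.

Row 1: 5 + 27 + (-11) + 11 + (-17) = 15.
Row 2: -21 + 1 + 23 + (-5) + 17 = 15.
Row 3: 13 + (-15) + 7 + 19 + (-9) = 15.
Row 4: -6 + 9 + (-19) + 3 + 25 = 12.
Row 5: 21 + (-7) + 15 + (-13) + (-1) = 15.
Column 1: 5 + (-21) + 13 + (-6) + 21 = 12.
Column 2: 27 + 1 + (-15) + 9 + (-7) = 15.
Column 3: -11 + 23 + 7 + (-19) + 15 = 15.
Column 4: 11 + (-5) + 19 + 3 + (-13) = 15.
Column 5: -17 + 17 + (-9) + 25 + (-1) = 15.
Main diagonal: 5 + 1 + 7 + 3 + (-1) = 15.
Anti-diagonal: -17 + (-5) + 7 + 9 + 21 = 15.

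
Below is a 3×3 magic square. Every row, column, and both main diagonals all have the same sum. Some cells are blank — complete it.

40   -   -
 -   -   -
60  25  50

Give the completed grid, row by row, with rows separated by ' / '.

Row 3 is already complete: 60 + 25 + 50 = 135, so that is the magic constant.
The remaining cell in column 1 is (2,1) = 135 − 100 = 35.
The remaining cell in main diagonal is (2,2) = 135 − 90 = 45.
Anti-diagonal must total 135; the given cells sum to 105, so (1,3) = 30.
Using row 1: 40 + 30 + ? → (1,2) = 135 − 70 = 65.
The remaining cell in row 2 is (2,3) = 135 − 80 = 55.

40 65 30 / 35 45 55 / 60 25 50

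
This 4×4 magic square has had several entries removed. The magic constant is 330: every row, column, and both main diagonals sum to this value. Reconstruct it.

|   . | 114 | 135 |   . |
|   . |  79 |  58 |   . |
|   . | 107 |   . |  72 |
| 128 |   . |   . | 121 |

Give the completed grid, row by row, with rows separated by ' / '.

Column 2: 114 + 79 + 107 + ? = 330, so (4,2) = 30.
Anti-diagonal: 58 + 107 + 128 + ? = 330, so (1,4) = 37.
Row 1 needs 330; the known cells sum to 286, so (1,1) = 44.
Using row 4: 128 + 30 + 121 + ? → (4,3) = 330 − 279 = 51.
Column 3 must total 330; the given cells sum to 244, so (3,3) = 86.
The remaining cell in column 4 is (2,4) = 330 − 230 = 100.
Using row 2: 79 + 58 + 100 + ? → (2,1) = 330 − 237 = 93.
Using row 3: 107 + 86 + 72 + ? → (3,1) = 330 − 265 = 65.

44 114 135 37 / 93 79 58 100 / 65 107 86 72 / 128 30 51 121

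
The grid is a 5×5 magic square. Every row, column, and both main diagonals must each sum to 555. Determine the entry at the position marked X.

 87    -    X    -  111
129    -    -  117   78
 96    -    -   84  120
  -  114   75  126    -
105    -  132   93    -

Column 1: 87 + 129 + 96 + 105 + ? = 555, so (4,1) = 138.
Column 4 must total 555; the given cells sum to 420, so (1,4) = 135.
Using anti-diagonal: 111 + 117 + 114 + 105 + ? → (3,3) = 555 − 447 = 108.
From row 3, 555 − (96 + 108 + 84 + 120) gives (3,2) = 147.
Row 4 must total 555; the given cells sum to 453, so (4,5) = 102.
The remaining cell in column 5 is (5,5) = 555 − 411 = 144.
Main diagonal needs 555; the known cells sum to 465, so (2,2) = 90.
Row 2: 129 + 90 + 117 + 78 + ? = 555, so (2,3) = 141.
The remaining cell in row 5 is (5,2) = 555 − 474 = 81.
From column 2, 555 − (90 + 147 + 114 + 81) gives (1,2) = 123.
The remaining cell in column 3 is (1,3) = 555 − 456 = 99.

99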